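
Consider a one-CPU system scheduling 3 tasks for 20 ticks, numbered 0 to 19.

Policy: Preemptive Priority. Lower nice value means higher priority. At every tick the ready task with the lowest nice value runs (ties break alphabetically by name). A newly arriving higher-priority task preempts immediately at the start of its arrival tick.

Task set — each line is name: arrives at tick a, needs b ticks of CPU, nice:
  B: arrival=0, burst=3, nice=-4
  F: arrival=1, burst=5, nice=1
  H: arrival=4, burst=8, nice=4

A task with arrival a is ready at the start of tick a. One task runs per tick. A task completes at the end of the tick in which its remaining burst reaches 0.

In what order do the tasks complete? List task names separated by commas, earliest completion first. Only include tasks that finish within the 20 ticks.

t=0: ready={B} → run B
t=1: ready={B,F} → run B
t=2: ready={B,F} → run B
t=3: ready={F} → run F
t=4: ready={F,H} → run F
t=5: ready={F,H} → run F
t=6: ready={F,H} → run F
t=7: ready={F,H} → run F
t=8: ready={H} → run H
t=9: ready={H} → run H
t=10: ready={H} → run H
t=11: ready={H} → run H
t=12: ready={H} → run H
t=13: ready={H} → run H
t=14: ready={H} → run H
t=15: ready={H} → run H
t=16: (idle)
t=17: (idle)
t=18: (idle)
t=19: (idle)

completion order = B, F, H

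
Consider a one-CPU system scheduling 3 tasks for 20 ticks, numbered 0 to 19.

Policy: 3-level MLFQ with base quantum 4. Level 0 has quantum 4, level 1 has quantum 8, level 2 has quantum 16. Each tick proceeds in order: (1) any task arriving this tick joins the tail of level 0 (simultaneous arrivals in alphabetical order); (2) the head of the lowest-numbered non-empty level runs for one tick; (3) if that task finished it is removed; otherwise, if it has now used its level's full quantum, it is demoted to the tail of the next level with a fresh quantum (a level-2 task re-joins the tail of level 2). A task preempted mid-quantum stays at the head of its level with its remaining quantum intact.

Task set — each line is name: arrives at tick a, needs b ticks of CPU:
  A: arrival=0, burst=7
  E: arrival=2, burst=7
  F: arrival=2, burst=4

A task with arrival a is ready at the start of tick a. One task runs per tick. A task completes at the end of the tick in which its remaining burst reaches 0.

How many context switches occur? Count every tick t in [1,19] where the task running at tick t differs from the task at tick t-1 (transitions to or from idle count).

context switches = 5

t=0: L0/L1/L2 = A/-/- → run A
t=1: L0/L1/L2 = A/-/- → run A
t=2: L0/L1/L2 = AEF/-/- → run A
t=3: L0/L1/L2 = AEF/-/- → run A
t=4: L0/L1/L2 = EF/A/- → run E
t=5: L0/L1/L2 = EF/A/- → run E
t=6: L0/L1/L2 = EF/A/- → run E
t=7: L0/L1/L2 = EF/A/- → run E
t=8: L0/L1/L2 = F/AE/- → run F
t=9: L0/L1/L2 = F/AE/- → run F
t=10: L0/L1/L2 = F/AE/- → run F
t=11: L0/L1/L2 = F/AE/- → run F
t=12: L0/L1/L2 = -/AE/- → run A
t=13: L0/L1/L2 = -/AE/- → run A
t=14: L0/L1/L2 = -/AE/- → run A
t=15: L0/L1/L2 = -/E/- → run E
t=16: L0/L1/L2 = -/E/- → run E
t=17: L0/L1/L2 = -/E/- → run E
t=18: (idle)
t=19: (idle)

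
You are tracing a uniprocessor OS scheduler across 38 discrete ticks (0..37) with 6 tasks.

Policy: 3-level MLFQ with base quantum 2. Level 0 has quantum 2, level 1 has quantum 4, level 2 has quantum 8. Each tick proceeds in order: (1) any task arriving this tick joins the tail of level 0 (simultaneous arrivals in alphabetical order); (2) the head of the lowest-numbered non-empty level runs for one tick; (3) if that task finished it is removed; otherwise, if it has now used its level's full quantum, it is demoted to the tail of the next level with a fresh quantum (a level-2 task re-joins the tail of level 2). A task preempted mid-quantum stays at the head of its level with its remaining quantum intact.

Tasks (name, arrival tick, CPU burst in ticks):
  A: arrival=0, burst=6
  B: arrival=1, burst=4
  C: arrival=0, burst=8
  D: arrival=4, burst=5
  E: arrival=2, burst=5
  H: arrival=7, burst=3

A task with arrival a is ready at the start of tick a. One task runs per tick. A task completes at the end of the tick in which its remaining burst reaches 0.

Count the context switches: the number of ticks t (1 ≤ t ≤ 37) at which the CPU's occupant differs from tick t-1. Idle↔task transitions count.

t=0: L0/L1/L2 = AC/-/- → run A
t=1: L0/L1/L2 = ACB/-/- → run A
t=2: L0/L1/L2 = CBE/A/- → run C
t=3: L0/L1/L2 = CBE/A/- → run C
t=4: L0/L1/L2 = BED/AC/- → run B
t=5: L0/L1/L2 = BED/AC/- → run B
t=6: L0/L1/L2 = ED/ACB/- → run E
t=7: L0/L1/L2 = EDH/ACB/- → run E
t=8: L0/L1/L2 = DH/ACBE/- → run D
t=9: L0/L1/L2 = DH/ACBE/- → run D
t=10: L0/L1/L2 = H/ACBED/- → run H
t=11: L0/L1/L2 = H/ACBED/- → run H
t=12: L0/L1/L2 = -/ACBEDH/- → run A
t=13: L0/L1/L2 = -/ACBEDH/- → run A
t=14: L0/L1/L2 = -/ACBEDH/- → run A
t=15: L0/L1/L2 = -/ACBEDH/- → run A
t=16: L0/L1/L2 = -/CBEDH/- → run C
t=17: L0/L1/L2 = -/CBEDH/- → run C
t=18: L0/L1/L2 = -/CBEDH/- → run C
t=19: L0/L1/L2 = -/CBEDH/- → run C
t=20: L0/L1/L2 = -/BEDH/C → run B
t=21: L0/L1/L2 = -/BEDH/C → run B
t=22: L0/L1/L2 = -/EDH/C → run E
t=23: L0/L1/L2 = -/EDH/C → run E
t=24: L0/L1/L2 = -/EDH/C → run E
t=25: L0/L1/L2 = -/DH/C → run D
t=26: L0/L1/L2 = -/DH/C → run D
t=27: L0/L1/L2 = -/DH/C → run D
t=28: L0/L1/L2 = -/H/C → run H
t=29: L0/L1/L2 = -/-/C → run C
t=30: L0/L1/L2 = -/-/C → run C
t=31: (idle)
t=32: (idle)
t=33: (idle)
t=34: (idle)
t=35: (idle)
t=36: (idle)
t=37: (idle)

context switches = 13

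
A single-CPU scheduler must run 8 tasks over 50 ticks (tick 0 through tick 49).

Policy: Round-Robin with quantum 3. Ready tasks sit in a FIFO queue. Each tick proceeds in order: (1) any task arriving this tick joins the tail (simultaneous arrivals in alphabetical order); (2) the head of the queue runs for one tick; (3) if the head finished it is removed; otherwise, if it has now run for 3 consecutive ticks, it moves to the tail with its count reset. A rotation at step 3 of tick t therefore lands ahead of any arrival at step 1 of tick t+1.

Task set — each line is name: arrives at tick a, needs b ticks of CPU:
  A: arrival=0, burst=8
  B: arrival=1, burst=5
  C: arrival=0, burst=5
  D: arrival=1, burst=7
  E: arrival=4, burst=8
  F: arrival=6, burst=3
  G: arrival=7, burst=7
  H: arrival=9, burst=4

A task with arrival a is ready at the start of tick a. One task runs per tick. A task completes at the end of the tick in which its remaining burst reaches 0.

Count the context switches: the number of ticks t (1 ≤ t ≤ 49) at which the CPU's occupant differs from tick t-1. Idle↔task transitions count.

context switches = 19

t=0: queue=[A,C] q_used=0 → run A
t=1: queue=[A,C,B,D] q_used=1 → run A
t=2: queue=[A,C,B,D] q_used=2 → run A
t=3: queue=[C,B,D,A] q_used=0 → run C
t=4: queue=[C,B,D,A,E] q_used=1 → run C
t=5: queue=[C,B,D,A,E] q_used=2 → run C
t=6: queue=[B,D,A,E,C,F] q_used=0 → run B
t=7: queue=[B,D,A,E,C,F,G] q_used=1 → run B
t=8: queue=[B,D,A,E,C,F,G] q_used=2 → run B
t=9: queue=[D,A,E,C,F,G,B,H] q_used=0 → run D
t=10: queue=[D,A,E,C,F,G,B,H] q_used=1 → run D
t=11: queue=[D,A,E,C,F,G,B,H] q_used=2 → run D
t=12: queue=[A,E,C,F,G,B,H,D] q_used=0 → run A
t=13: queue=[A,E,C,F,G,B,H,D] q_used=1 → run A
t=14: queue=[A,E,C,F,G,B,H,D] q_used=2 → run A
t=15: queue=[E,C,F,G,B,H,D,A] q_used=0 → run E
t=16: queue=[E,C,F,G,B,H,D,A] q_used=1 → run E
t=17: queue=[E,C,F,G,B,H,D,A] q_used=2 → run E
t=18: queue=[C,F,G,B,H,D,A,E] q_used=0 → run C
t=19: queue=[C,F,G,B,H,D,A,E] q_used=1 → run C
t=20: queue=[F,G,B,H,D,A,E] q_used=0 → run F
t=21: queue=[F,G,B,H,D,A,E] q_used=1 → run F
t=22: queue=[F,G,B,H,D,A,E] q_used=2 → run F
t=23: queue=[G,B,H,D,A,E] q_used=0 → run G
t=24: queue=[G,B,H,D,A,E] q_used=1 → run G
t=25: queue=[G,B,H,D,A,E] q_used=2 → run G
t=26: queue=[B,H,D,A,E,G] q_used=0 → run B
t=27: queue=[B,H,D,A,E,G] q_used=1 → run B
t=28: queue=[H,D,A,E,G] q_used=0 → run H
t=29: queue=[H,D,A,E,G] q_used=1 → run H
t=30: queue=[H,D,A,E,G] q_used=2 → run H
t=31: queue=[D,A,E,G,H] q_used=0 → run D
t=32: queue=[D,A,E,G,H] q_used=1 → run D
t=33: queue=[D,A,E,G,H] q_used=2 → run D
t=34: queue=[A,E,G,H,D] q_used=0 → run A
t=35: queue=[A,E,G,H,D] q_used=1 → run A
t=36: queue=[E,G,H,D] q_used=0 → run E
t=37: queue=[E,G,H,D] q_used=1 → run E
t=38: queue=[E,G,H,D] q_used=2 → run E
t=39: queue=[G,H,D,E] q_used=0 → run G
t=40: queue=[G,H,D,E] q_used=1 → run G
t=41: queue=[G,H,D,E] q_used=2 → run G
t=42: queue=[H,D,E,G] q_used=0 → run H
t=43: queue=[D,E,G] q_used=0 → run D
t=44: queue=[E,G] q_used=0 → run E
t=45: queue=[E,G] q_used=1 → run E
t=46: queue=[G] q_used=0 → run G
t=47: (idle)
t=48: (idle)
t=49: (idle)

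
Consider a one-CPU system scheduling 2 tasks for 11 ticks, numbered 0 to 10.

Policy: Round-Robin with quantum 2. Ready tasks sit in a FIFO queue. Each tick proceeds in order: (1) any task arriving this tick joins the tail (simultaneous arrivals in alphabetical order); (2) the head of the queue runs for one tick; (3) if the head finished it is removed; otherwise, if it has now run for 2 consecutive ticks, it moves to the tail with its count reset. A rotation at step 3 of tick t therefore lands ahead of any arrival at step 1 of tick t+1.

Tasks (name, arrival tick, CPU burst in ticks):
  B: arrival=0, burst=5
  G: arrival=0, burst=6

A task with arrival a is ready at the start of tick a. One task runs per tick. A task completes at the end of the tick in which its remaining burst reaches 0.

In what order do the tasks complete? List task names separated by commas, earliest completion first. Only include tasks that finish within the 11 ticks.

t=0: queue=[B,G] q_used=0 → run B
t=1: queue=[B,G] q_used=1 → run B
t=2: queue=[G,B] q_used=0 → run G
t=3: queue=[G,B] q_used=1 → run G
t=4: queue=[B,G] q_used=0 → run B
t=5: queue=[B,G] q_used=1 → run B
t=6: queue=[G,B] q_used=0 → run G
t=7: queue=[G,B] q_used=1 → run G
t=8: queue=[B,G] q_used=0 → run B
t=9: queue=[G] q_used=0 → run G
t=10: queue=[G] q_used=1 → run G

completion order = B, G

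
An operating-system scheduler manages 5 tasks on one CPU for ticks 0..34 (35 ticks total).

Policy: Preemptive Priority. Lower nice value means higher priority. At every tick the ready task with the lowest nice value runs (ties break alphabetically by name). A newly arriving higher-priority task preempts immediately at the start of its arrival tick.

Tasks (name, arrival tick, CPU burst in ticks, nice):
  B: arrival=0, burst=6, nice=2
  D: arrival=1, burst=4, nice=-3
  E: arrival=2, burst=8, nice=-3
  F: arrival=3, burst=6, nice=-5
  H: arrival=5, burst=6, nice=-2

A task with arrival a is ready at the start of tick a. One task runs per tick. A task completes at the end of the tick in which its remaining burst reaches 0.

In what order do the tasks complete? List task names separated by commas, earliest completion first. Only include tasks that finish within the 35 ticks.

t=0: ready={B} → run B
t=1: ready={B,D} → run D
t=2: ready={B,D,E} → run D
t=3: ready={B,D,E,F} → run F
t=4: ready={B,D,E,F} → run F
t=5: ready={B,D,E,F,H} → run F
t=6: ready={B,D,E,F,H} → run F
t=7: ready={B,D,E,F,H} → run F
t=8: ready={B,D,E,F,H} → run F
t=9: ready={B,D,E,H} → run D
t=10: ready={B,D,E,H} → run D
t=11: ready={B,E,H} → run E
t=12: ready={B,E,H} → run E
t=13: ready={B,E,H} → run E
t=14: ready={B,E,H} → run E
t=15: ready={B,E,H} → run E
t=16: ready={B,E,H} → run E
t=17: ready={B,E,H} → run E
t=18: ready={B,E,H} → run E
t=19: ready={B,H} → run H
t=20: ready={B,H} → run H
t=21: ready={B,H} → run H
t=22: ready={B,H} → run H
t=23: ready={B,H} → run H
t=24: ready={B,H} → run H
t=25: ready={B} → run B
t=26: ready={B} → run B
t=27: ready={B} → run B
t=28: ready={B} → run B
t=29: ready={B} → run B
t=30: (idle)
t=31: (idle)
t=32: (idle)
t=33: (idle)
t=34: (idle)

completion order = F, D, E, H, B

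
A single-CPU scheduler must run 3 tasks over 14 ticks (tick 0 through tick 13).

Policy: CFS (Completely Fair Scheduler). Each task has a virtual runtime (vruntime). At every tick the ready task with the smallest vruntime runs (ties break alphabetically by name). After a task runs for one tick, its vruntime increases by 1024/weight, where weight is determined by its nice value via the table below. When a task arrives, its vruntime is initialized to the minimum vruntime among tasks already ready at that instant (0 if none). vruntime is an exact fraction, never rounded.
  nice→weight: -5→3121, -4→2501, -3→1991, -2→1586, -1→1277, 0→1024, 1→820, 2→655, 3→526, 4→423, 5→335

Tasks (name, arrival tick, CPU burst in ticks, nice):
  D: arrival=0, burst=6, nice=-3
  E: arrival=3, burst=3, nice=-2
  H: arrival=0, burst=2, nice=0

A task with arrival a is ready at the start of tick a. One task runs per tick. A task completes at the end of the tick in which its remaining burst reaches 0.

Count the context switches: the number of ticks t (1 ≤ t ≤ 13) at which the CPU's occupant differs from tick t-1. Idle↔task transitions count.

context switches = 10

t=0: vr[D=0 H=0] → run D
t=1: vr[D=1024/1991 H=0] → run H
t=2: vr[D=1024/1991 H=1] → run D
t=3: vr[D=2048/1991 E=1 H=1] → run E
t=4: vr[D=2048/1991 E=1305/793 H=1] → run H
t=5: vr[D=2048/1991 E=1305/793] → run D
t=6: vr[D=3072/1991 E=1305/793] → run D
t=7: vr[D=4096/1991 E=1305/793] → run E
t=8: vr[D=4096/1991 E=1817/793] → run D
t=9: vr[D=5120/1991 E=1817/793] → run E
t=10: vr[D=5120/1991] → run D
t=11: (idle)
t=12: (idle)
t=13: (idle)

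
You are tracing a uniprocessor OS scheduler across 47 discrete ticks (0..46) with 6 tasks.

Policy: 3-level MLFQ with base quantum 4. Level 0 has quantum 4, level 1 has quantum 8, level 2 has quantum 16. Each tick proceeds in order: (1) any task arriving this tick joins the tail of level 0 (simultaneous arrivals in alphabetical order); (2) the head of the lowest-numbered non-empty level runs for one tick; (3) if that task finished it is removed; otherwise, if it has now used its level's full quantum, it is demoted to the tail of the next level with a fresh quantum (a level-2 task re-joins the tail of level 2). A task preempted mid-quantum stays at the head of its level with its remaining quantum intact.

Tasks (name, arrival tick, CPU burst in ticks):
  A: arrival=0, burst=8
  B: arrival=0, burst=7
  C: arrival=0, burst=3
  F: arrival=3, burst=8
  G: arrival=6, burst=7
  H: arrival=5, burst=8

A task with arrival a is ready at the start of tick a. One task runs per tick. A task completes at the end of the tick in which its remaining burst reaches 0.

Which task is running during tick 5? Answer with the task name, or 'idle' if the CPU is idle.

running at tick 5 = B

t=0: L0/L1/L2 = ABC/-/- → run A
t=1: L0/L1/L2 = ABC/-/- → run A
t=2: L0/L1/L2 = ABC/-/- → run A
t=3: L0/L1/L2 = ABCF/-/- → run A
t=4: L0/L1/L2 = BCF/A/- → run B
t=5: L0/L1/L2 = BCFH/A/- → run B
t=6: L0/L1/L2 = BCFHG/A/- → run B
t=7: L0/L1/L2 = BCFHG/A/- → run B
t=8: L0/L1/L2 = CFHG/AB/- → run C
t=9: L0/L1/L2 = CFHG/AB/- → run C
t=10: L0/L1/L2 = CFHG/AB/- → run C
t=11: L0/L1/L2 = FHG/AB/- → run F
t=12: L0/L1/L2 = FHG/AB/- → run F
t=13: L0/L1/L2 = FHG/AB/- → run F
t=14: L0/L1/L2 = FHG/AB/- → run F
t=15: L0/L1/L2 = HG/ABF/- → run H
t=16: L0/L1/L2 = HG/ABF/- → run H
t=17: L0/L1/L2 = HG/ABF/- → run H
t=18: L0/L1/L2 = HG/ABF/- → run H
t=19: L0/L1/L2 = G/ABFH/- → run G
t=20: L0/L1/L2 = G/ABFH/- → run G
t=21: L0/L1/L2 = G/ABFH/- → run G
t=22: L0/L1/L2 = G/ABFH/- → run G
t=23: L0/L1/L2 = -/ABFHG/- → run A
t=24: L0/L1/L2 = -/ABFHG/- → run A
t=25: L0/L1/L2 = -/ABFHG/- → run A
t=26: L0/L1/L2 = -/ABFHG/- → run A
t=27: L0/L1/L2 = -/BFHG/- → run B
t=28: L0/L1/L2 = -/BFHG/- → run B
t=29: L0/L1/L2 = -/BFHG/- → run B
t=30: L0/L1/L2 = -/FHG/- → run F
t=31: L0/L1/L2 = -/FHG/- → run F
t=32: L0/L1/L2 = -/FHG/- → run F
t=33: L0/L1/L2 = -/FHG/- → run F
t=34: L0/L1/L2 = -/HG/- → run H
t=35: L0/L1/L2 = -/HG/- → run H
t=36: L0/L1/L2 = -/HG/- → run H
t=37: L0/L1/L2 = -/HG/- → run H
t=38: L0/L1/L2 = -/G/- → run G
t=39: L0/L1/L2 = -/G/- → run G
t=40: L0/L1/L2 = -/G/- → run G
t=41: (idle)
t=42: (idle)
t=43: (idle)
t=44: (idle)
t=45: (idle)
t=46: (idle)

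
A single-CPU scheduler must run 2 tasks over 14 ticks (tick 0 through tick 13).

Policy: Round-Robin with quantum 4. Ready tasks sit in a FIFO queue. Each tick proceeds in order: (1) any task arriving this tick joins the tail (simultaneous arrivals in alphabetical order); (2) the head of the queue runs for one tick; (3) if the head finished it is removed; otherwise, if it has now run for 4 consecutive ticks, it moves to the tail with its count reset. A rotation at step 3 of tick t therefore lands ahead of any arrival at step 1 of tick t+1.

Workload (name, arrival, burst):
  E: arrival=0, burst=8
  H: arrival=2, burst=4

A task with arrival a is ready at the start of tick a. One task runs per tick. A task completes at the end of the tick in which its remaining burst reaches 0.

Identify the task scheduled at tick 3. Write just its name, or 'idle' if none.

t=0: queue=[E] q_used=0 → run E
t=1: queue=[E] q_used=1 → run E
t=2: queue=[E,H] q_used=2 → run E
t=3: queue=[E,H] q_used=3 → run E
t=4: queue=[H,E] q_used=0 → run H
t=5: queue=[H,E] q_used=1 → run H
t=6: queue=[H,E] q_used=2 → run H
t=7: queue=[H,E] q_used=3 → run H
t=8: queue=[E] q_used=0 → run E
t=9: queue=[E] q_used=1 → run E
t=10: queue=[E] q_used=2 → run E
t=11: queue=[E] q_used=3 → run E
t=12: (idle)
t=13: (idle)

running at tick 3 = E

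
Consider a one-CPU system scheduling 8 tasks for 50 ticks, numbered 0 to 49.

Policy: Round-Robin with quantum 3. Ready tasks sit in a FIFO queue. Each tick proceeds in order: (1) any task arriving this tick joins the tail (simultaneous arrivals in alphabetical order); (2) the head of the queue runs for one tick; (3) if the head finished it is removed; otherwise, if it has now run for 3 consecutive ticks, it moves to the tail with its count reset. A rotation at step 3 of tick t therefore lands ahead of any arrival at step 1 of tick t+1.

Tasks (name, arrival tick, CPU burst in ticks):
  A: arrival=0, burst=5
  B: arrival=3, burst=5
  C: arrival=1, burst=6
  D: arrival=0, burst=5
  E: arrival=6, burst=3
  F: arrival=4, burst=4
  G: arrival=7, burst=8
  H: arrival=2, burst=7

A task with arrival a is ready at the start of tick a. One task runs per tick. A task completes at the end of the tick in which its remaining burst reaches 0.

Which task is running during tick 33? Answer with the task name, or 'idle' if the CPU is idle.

running at tick 33 = H

t=0: queue=[A,D] q_used=0 → run A
t=1: queue=[A,D,C] q_used=1 → run A
t=2: queue=[A,D,C,H] q_used=2 → run A
t=3: queue=[D,C,H,A,B] q_used=0 → run D
t=4: queue=[D,C,H,A,B,F] q_used=1 → run D
t=5: queue=[D,C,H,A,B,F] q_used=2 → run D
t=6: queue=[C,H,A,B,F,D,E] q_used=0 → run C
t=7: queue=[C,H,A,B,F,D,E,G] q_used=1 → run C
t=8: queue=[C,H,A,B,F,D,E,G] q_used=2 → run C
t=9: queue=[H,A,B,F,D,E,G,C] q_used=0 → run H
t=10: queue=[H,A,B,F,D,E,G,C] q_used=1 → run H
t=11: queue=[H,A,B,F,D,E,G,C] q_used=2 → run H
t=12: queue=[A,B,F,D,E,G,C,H] q_used=0 → run A
t=13: queue=[A,B,F,D,E,G,C,H] q_used=1 → run A
t=14: queue=[B,F,D,E,G,C,H] q_used=0 → run B
t=15: queue=[B,F,D,E,G,C,H] q_used=1 → run B
t=16: queue=[B,F,D,E,G,C,H] q_used=2 → run B
t=17: queue=[F,D,E,G,C,H,B] q_used=0 → run F
t=18: queue=[F,D,E,G,C,H,B] q_used=1 → run F
t=19: queue=[F,D,E,G,C,H,B] q_used=2 → run F
t=20: queue=[D,E,G,C,H,B,F] q_used=0 → run D
t=21: queue=[D,E,G,C,H,B,F] q_used=1 → run D
t=22: queue=[E,G,C,H,B,F] q_used=0 → run E
t=23: queue=[E,G,C,H,B,F] q_used=1 → run E
t=24: queue=[E,G,C,H,B,F] q_used=2 → run E
t=25: queue=[G,C,H,B,F] q_used=0 → run G
t=26: queue=[G,C,H,B,F] q_used=1 → run G
t=27: queue=[G,C,H,B,F] q_used=2 → run G
t=28: queue=[C,H,B,F,G] q_used=0 → run C
t=29: queue=[C,H,B,F,G] q_used=1 → run C
t=30: queue=[C,H,B,F,G] q_used=2 → run C
t=31: queue=[H,B,F,G] q_used=0 → run H
t=32: queue=[H,B,F,G] q_used=1 → run H
t=33: queue=[H,B,F,G] q_used=2 → run H
t=34: queue=[B,F,G,H] q_used=0 → run B
t=35: queue=[B,F,G,H] q_used=1 → run B
t=36: queue=[F,G,H] q_used=0 → run F
t=37: queue=[G,H] q_used=0 → run G
t=38: queue=[G,H] q_used=1 → run G
t=39: queue=[G,H] q_used=2 → run G
t=40: queue=[H,G] q_used=0 → run H
t=41: queue=[G] q_used=0 → run G
t=42: queue=[G] q_used=1 → run G
t=43: (idle)
t=44: (idle)
t=45: (idle)
t=46: (idle)
t=47: (idle)
t=48: (idle)
t=49: (idle)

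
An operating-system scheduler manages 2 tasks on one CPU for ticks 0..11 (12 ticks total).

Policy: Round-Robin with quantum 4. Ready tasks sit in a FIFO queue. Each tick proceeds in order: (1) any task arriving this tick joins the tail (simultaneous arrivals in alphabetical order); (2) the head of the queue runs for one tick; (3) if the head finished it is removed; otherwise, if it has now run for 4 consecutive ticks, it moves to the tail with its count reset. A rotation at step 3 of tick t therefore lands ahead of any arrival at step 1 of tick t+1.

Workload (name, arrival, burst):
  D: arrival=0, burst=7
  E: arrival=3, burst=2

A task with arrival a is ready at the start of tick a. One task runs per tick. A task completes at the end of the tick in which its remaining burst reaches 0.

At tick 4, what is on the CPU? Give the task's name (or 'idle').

running at tick 4 = E

t=0: queue=[D] q_used=0 → run D
t=1: queue=[D] q_used=1 → run D
t=2: queue=[D] q_used=2 → run D
t=3: queue=[D,E] q_used=3 → run D
t=4: queue=[E,D] q_used=0 → run E
t=5: queue=[E,D] q_used=1 → run E
t=6: queue=[D] q_used=0 → run D
t=7: queue=[D] q_used=1 → run D
t=8: queue=[D] q_used=2 → run D
t=9: (idle)
t=10: (idle)
t=11: (idle)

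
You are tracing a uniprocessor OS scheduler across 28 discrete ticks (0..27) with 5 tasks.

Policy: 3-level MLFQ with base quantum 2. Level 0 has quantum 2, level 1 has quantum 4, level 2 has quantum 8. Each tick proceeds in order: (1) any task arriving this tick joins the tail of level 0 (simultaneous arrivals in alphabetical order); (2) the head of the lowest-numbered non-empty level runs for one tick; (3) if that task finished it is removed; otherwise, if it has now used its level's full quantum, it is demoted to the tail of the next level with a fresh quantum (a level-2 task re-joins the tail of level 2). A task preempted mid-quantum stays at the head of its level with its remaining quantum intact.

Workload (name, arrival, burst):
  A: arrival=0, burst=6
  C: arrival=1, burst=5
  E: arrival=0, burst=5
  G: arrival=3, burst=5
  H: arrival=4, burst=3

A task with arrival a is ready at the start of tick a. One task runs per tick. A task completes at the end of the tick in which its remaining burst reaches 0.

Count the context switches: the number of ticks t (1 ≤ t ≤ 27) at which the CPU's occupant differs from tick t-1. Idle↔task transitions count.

context switches = 10

t=0: L0/L1/L2 = AE/-/- → run A
t=1: L0/L1/L2 = AEC/-/- → run A
t=2: L0/L1/L2 = EC/A/- → run E
t=3: L0/L1/L2 = ECG/A/- → run E
t=4: L0/L1/L2 = CGH/AE/- → run C
t=5: L0/L1/L2 = CGH/AE/- → run C
t=6: L0/L1/L2 = GH/AEC/- → run G
t=7: L0/L1/L2 = GH/AEC/- → run G
t=8: L0/L1/L2 = H/AECG/- → run H
t=9: L0/L1/L2 = H/AECG/- → run H
t=10: L0/L1/L2 = -/AECGH/- → run A
t=11: L0/L1/L2 = -/AECGH/- → run A
t=12: L0/L1/L2 = -/AECGH/- → run A
t=13: L0/L1/L2 = -/AECGH/- → run A
t=14: L0/L1/L2 = -/ECGH/- → run E
t=15: L0/L1/L2 = -/ECGH/- → run E
t=16: L0/L1/L2 = -/ECGH/- → run E
t=17: L0/L1/L2 = -/CGH/- → run C
t=18: L0/L1/L2 = -/CGH/- → run C
t=19: L0/L1/L2 = -/CGH/- → run C
t=20: L0/L1/L2 = -/GH/- → run G
t=21: L0/L1/L2 = -/GH/- → run G
t=22: L0/L1/L2 = -/GH/- → run G
t=23: L0/L1/L2 = -/H/- → run H
t=24: (idle)
t=25: (idle)
t=26: (idle)
t=27: (idle)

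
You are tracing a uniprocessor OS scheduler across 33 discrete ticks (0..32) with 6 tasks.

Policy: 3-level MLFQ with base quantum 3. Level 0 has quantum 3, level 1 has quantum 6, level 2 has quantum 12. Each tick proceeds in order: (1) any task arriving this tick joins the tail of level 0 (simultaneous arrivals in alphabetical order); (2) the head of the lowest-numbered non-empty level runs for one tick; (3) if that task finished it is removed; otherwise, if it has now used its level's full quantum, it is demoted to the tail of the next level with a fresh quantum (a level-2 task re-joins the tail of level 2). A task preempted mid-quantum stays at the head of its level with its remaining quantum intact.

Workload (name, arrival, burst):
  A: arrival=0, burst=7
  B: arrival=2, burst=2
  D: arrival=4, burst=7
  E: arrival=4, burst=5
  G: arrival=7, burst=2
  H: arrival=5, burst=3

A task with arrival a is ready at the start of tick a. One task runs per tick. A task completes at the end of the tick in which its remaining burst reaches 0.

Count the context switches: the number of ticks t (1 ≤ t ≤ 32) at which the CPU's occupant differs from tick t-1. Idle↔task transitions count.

context switches = 9

t=0: L0/L1/L2 = A/-/- → run A
t=1: L0/L1/L2 = A/-/- → run A
t=2: L0/L1/L2 = AB/-/- → run A
t=3: L0/L1/L2 = B/A/- → run B
t=4: L0/L1/L2 = BDE/A/- → run B
t=5: L0/L1/L2 = DEH/A/- → run D
t=6: L0/L1/L2 = DEH/A/- → run D
t=7: L0/L1/L2 = DEHG/A/- → run D
t=8: L0/L1/L2 = EHG/AD/- → run E
t=9: L0/L1/L2 = EHG/AD/- → run E
t=10: L0/L1/L2 = EHG/AD/- → run E
t=11: L0/L1/L2 = HG/ADE/- → run H
t=12: L0/L1/L2 = HG/ADE/- → run H
t=13: L0/L1/L2 = HG/ADE/- → run H
t=14: L0/L1/L2 = G/ADE/- → run G
t=15: L0/L1/L2 = G/ADE/- → run G
t=16: L0/L1/L2 = -/ADE/- → run A
t=17: L0/L1/L2 = -/ADE/- → run A
t=18: L0/L1/L2 = -/ADE/- → run A
t=19: L0/L1/L2 = -/ADE/- → run A
t=20: L0/L1/L2 = -/DE/- → run D
t=21: L0/L1/L2 = -/DE/- → run D
t=22: L0/L1/L2 = -/DE/- → run D
t=23: L0/L1/L2 = -/DE/- → run D
t=24: L0/L1/L2 = -/E/- → run E
t=25: L0/L1/L2 = -/E/- → run E
t=26: (idle)
t=27: (idle)
t=28: (idle)
t=29: (idle)
t=30: (idle)
t=31: (idle)
t=32: (idle)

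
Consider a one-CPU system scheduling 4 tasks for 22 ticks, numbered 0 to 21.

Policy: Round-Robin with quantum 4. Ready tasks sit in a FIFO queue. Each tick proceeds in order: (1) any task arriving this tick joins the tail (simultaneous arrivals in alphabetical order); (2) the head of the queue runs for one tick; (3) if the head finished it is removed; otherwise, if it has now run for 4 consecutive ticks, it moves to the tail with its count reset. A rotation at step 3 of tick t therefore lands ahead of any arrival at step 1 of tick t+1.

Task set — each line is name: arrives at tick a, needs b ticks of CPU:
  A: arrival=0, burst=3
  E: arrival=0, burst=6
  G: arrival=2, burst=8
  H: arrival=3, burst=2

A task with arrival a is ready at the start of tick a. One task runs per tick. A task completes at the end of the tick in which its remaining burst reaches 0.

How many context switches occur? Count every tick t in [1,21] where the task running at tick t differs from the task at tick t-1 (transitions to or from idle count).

context switches = 6

t=0: queue=[A,E] q_used=0 → run A
t=1: queue=[A,E] q_used=1 → run A
t=2: queue=[A,E,G] q_used=2 → run A
t=3: queue=[E,G,H] q_used=0 → run E
t=4: queue=[E,G,H] q_used=1 → run E
t=5: queue=[E,G,H] q_used=2 → run E
t=6: queue=[E,G,H] q_used=3 → run E
t=7: queue=[G,H,E] q_used=0 → run G
t=8: queue=[G,H,E] q_used=1 → run G
t=9: queue=[G,H,E] q_used=2 → run G
t=10: queue=[G,H,E] q_used=3 → run G
t=11: queue=[H,E,G] q_used=0 → run H
t=12: queue=[H,E,G] q_used=1 → run H
t=13: queue=[E,G] q_used=0 → run E
t=14: queue=[E,G] q_used=1 → run E
t=15: queue=[G] q_used=0 → run G
t=16: queue=[G] q_used=1 → run G
t=17: queue=[G] q_used=2 → run G
t=18: queue=[G] q_used=3 → run G
t=19: (idle)
t=20: (idle)
t=21: (idle)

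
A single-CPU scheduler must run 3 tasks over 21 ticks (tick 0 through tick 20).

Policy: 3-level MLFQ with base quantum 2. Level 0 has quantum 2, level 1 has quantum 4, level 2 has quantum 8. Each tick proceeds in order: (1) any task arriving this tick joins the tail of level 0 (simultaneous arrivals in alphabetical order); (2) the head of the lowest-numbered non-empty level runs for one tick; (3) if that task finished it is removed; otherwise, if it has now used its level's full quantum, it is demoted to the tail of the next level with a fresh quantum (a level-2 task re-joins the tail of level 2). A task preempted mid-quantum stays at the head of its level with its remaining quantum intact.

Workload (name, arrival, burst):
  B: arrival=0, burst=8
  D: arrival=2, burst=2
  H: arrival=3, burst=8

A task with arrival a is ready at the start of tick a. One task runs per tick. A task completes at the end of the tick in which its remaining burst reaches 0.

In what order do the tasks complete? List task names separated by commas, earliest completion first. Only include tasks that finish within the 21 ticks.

completion order = D, B, H

t=0: L0/L1/L2 = B/-/- → run B
t=1: L0/L1/L2 = B/-/- → run B
t=2: L0/L1/L2 = D/B/- → run D
t=3: L0/L1/L2 = DH/B/- → run D
t=4: L0/L1/L2 = H/B/- → run H
t=5: L0/L1/L2 = H/B/- → run H
t=6: L0/L1/L2 = -/BH/- → run B
t=7: L0/L1/L2 = -/BH/- → run B
t=8: L0/L1/L2 = -/BH/- → run B
t=9: L0/L1/L2 = -/BH/- → run B
t=10: L0/L1/L2 = -/H/B → run H
t=11: L0/L1/L2 = -/H/B → run H
t=12: L0/L1/L2 = -/H/B → run H
t=13: L0/L1/L2 = -/H/B → run H
t=14: L0/L1/L2 = -/-/BH → run B
t=15: L0/L1/L2 = -/-/BH → run B
t=16: L0/L1/L2 = -/-/H → run H
t=17: L0/L1/L2 = -/-/H → run H
t=18: (idle)
t=19: (idle)
t=20: (idle)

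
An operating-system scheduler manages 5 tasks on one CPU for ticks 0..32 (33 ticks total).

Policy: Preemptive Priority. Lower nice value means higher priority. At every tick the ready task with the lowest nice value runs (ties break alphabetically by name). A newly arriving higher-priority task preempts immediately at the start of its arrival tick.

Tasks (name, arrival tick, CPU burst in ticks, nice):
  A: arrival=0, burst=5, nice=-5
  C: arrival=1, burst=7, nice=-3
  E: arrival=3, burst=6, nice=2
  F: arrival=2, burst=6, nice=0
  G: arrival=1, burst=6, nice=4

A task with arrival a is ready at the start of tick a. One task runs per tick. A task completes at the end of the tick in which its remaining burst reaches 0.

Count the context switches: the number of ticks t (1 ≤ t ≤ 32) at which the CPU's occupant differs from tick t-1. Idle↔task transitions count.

t=0: ready={A} → run A
t=1: ready={A,C,G} → run A
t=2: ready={A,C,F,G} → run A
t=3: ready={A,C,E,F,G} → run A
t=4: ready={A,C,E,F,G} → run A
t=5: ready={C,E,F,G} → run C
t=6: ready={C,E,F,G} → run C
t=7: ready={C,E,F,G} → run C
t=8: ready={C,E,F,G} → run C
t=9: ready={C,E,F,G} → run C
t=10: ready={C,E,F,G} → run C
t=11: ready={C,E,F,G} → run C
t=12: ready={E,F,G} → run F
t=13: ready={E,F,G} → run F
t=14: ready={E,F,G} → run F
t=15: ready={E,F,G} → run F
t=16: ready={E,F,G} → run F
t=17: ready={E,F,G} → run F
t=18: ready={E,G} → run E
t=19: ready={E,G} → run E
t=20: ready={E,G} → run E
t=21: ready={E,G} → run E
t=22: ready={E,G} → run E
t=23: ready={E,G} → run E
t=24: ready={G} → run G
t=25: ready={G} → run G
t=26: ready={G} → run G
t=27: ready={G} → run G
t=28: ready={G} → run G
t=29: ready={G} → run G
t=30: (idle)
t=31: (idle)
t=32: (idle)

context switches = 5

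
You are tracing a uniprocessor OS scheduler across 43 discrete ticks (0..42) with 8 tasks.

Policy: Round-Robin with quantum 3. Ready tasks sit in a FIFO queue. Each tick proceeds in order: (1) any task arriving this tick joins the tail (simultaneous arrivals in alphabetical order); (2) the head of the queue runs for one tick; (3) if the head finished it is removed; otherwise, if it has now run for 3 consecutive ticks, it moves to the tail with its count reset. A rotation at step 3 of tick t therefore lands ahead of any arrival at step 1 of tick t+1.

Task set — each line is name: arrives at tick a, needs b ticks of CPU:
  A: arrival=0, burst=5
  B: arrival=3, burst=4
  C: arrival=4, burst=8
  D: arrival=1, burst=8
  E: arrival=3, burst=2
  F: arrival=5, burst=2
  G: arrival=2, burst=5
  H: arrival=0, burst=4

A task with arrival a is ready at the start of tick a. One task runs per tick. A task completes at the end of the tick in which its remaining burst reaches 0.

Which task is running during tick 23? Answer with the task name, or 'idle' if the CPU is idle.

running at tick 23 = F

t=0: queue=[A,H] q_used=0 → run A
t=1: queue=[A,H,D] q_used=1 → run A
t=2: queue=[A,H,D,G] q_used=2 → run A
t=3: queue=[H,D,G,A,B,E] q_used=0 → run H
t=4: queue=[H,D,G,A,B,E,C] q_used=1 → run H
t=5: queue=[H,D,G,A,B,E,C,F] q_used=2 → run H
t=6: queue=[D,G,A,B,E,C,F,H] q_used=0 → run D
t=7: queue=[D,G,A,B,E,C,F,H] q_used=1 → run D
t=8: queue=[D,G,A,B,E,C,F,H] q_used=2 → run D
t=9: queue=[G,A,B,E,C,F,H,D] q_used=0 → run G
t=10: queue=[G,A,B,E,C,F,H,D] q_used=1 → run G
t=11: queue=[G,A,B,E,C,F,H,D] q_used=2 → run G
t=12: queue=[A,B,E,C,F,H,D,G] q_used=0 → run A
t=13: queue=[A,B,E,C,F,H,D,G] q_used=1 → run A
t=14: queue=[B,E,C,F,H,D,G] q_used=0 → run B
t=15: queue=[B,E,C,F,H,D,G] q_used=1 → run B
t=16: queue=[B,E,C,F,H,D,G] q_used=2 → run B
t=17: queue=[E,C,F,H,D,G,B] q_used=0 → run E
t=18: queue=[E,C,F,H,D,G,B] q_used=1 → run E
t=19: queue=[C,F,H,D,G,B] q_used=0 → run C
t=20: queue=[C,F,H,D,G,B] q_used=1 → run C
t=21: queue=[C,F,H,D,G,B] q_used=2 → run C
t=22: queue=[F,H,D,G,B,C] q_used=0 → run F
t=23: queue=[F,H,D,G,B,C] q_used=1 → run F
t=24: queue=[H,D,G,B,C] q_used=0 → run H
t=25: queue=[D,G,B,C] q_used=0 → run D
t=26: queue=[D,G,B,C] q_used=1 → run D
t=27: queue=[D,G,B,C] q_used=2 → run D
t=28: queue=[G,B,C,D] q_used=0 → run G
t=29: queue=[G,B,C,D] q_used=1 → run G
t=30: queue=[B,C,D] q_used=0 → run B
t=31: queue=[C,D] q_used=0 → run C
t=32: queue=[C,D] q_used=1 → run C
t=33: queue=[C,D] q_used=2 → run C
t=34: queue=[D,C] q_used=0 → run D
t=35: queue=[D,C] q_used=1 → run D
t=36: queue=[C] q_used=0 → run C
t=37: queue=[C] q_used=1 → run C
t=38: (idle)
t=39: (idle)
t=40: (idle)
t=41: (idle)
t=42: (idle)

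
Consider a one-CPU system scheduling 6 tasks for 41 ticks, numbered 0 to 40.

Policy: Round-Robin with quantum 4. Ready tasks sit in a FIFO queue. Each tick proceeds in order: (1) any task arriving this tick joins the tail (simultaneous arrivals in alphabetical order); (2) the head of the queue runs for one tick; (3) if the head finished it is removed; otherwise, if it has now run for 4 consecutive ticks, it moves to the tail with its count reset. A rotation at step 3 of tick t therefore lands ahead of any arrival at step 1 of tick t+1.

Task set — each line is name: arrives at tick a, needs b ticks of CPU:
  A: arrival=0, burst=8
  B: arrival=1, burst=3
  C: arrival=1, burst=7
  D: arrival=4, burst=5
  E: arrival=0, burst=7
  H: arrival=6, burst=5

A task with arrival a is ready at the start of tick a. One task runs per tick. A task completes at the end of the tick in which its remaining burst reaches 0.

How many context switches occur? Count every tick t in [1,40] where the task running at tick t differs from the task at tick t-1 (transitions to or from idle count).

t=0: queue=[A,E] q_used=0 → run A
t=1: queue=[A,E,B,C] q_used=1 → run A
t=2: queue=[A,E,B,C] q_used=2 → run A
t=3: queue=[A,E,B,C] q_used=3 → run A
t=4: queue=[E,B,C,A,D] q_used=0 → run E
t=5: queue=[E,B,C,A,D] q_used=1 → run E
t=6: queue=[E,B,C,A,D,H] q_used=2 → run E
t=7: queue=[E,B,C,A,D,H] q_used=3 → run E
t=8: queue=[B,C,A,D,H,E] q_used=0 → run B
t=9: queue=[B,C,A,D,H,E] q_used=1 → run B
t=10: queue=[B,C,A,D,H,E] q_used=2 → run B
t=11: queue=[C,A,D,H,E] q_used=0 → run C
t=12: queue=[C,A,D,H,E] q_used=1 → run C
t=13: queue=[C,A,D,H,E] q_used=2 → run C
t=14: queue=[C,A,D,H,E] q_used=3 → run C
t=15: queue=[A,D,H,E,C] q_used=0 → run A
t=16: queue=[A,D,H,E,C] q_used=1 → run A
t=17: queue=[A,D,H,E,C] q_used=2 → run A
t=18: queue=[A,D,H,E,C] q_used=3 → run A
t=19: queue=[D,H,E,C] q_used=0 → run D
t=20: queue=[D,H,E,C] q_used=1 → run D
t=21: queue=[D,H,E,C] q_used=2 → run D
t=22: queue=[D,H,E,C] q_used=3 → run D
t=23: queue=[H,E,C,D] q_used=0 → run H
t=24: queue=[H,E,C,D] q_used=1 → run H
t=25: queue=[H,E,C,D] q_used=2 → run H
t=26: queue=[H,E,C,D] q_used=3 → run H
t=27: queue=[E,C,D,H] q_used=0 → run E
t=28: queue=[E,C,D,H] q_used=1 → run E
t=29: queue=[E,C,D,H] q_used=2 → run E
t=30: queue=[C,D,H] q_used=0 → run C
t=31: queue=[C,D,H] q_used=1 → run C
t=32: queue=[C,D,H] q_used=2 → run C
t=33: queue=[D,H] q_used=0 → run D
t=34: queue=[H] q_used=0 → run H
t=35: (idle)
t=36: (idle)
t=37: (idle)
t=38: (idle)
t=39: (idle)
t=40: (idle)

context switches = 11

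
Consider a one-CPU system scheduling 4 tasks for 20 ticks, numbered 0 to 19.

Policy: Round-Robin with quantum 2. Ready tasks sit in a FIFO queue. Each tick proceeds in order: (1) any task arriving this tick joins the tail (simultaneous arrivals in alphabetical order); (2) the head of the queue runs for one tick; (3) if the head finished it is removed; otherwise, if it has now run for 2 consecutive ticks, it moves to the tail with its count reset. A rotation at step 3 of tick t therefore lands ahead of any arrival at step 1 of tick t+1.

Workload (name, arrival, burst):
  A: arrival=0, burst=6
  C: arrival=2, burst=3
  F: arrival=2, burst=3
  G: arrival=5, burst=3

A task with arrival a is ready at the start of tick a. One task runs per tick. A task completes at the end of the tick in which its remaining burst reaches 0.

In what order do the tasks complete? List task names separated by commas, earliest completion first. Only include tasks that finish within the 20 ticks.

t=0: queue=[A] q_used=0 → run A
t=1: queue=[A] q_used=1 → run A
t=2: queue=[A,C,F] q_used=0 → run A
t=3: queue=[A,C,F] q_used=1 → run A
t=4: queue=[C,F,A] q_used=0 → run C
t=5: queue=[C,F,A,G] q_used=1 → run C
t=6: queue=[F,A,G,C] q_used=0 → run F
t=7: queue=[F,A,G,C] q_used=1 → run F
t=8: queue=[A,G,C,F] q_used=0 → run A
t=9: queue=[A,G,C,F] q_used=1 → run A
t=10: queue=[G,C,F] q_used=0 → run G
t=11: queue=[G,C,F] q_used=1 → run G
t=12: queue=[C,F,G] q_used=0 → run C
t=13: queue=[F,G] q_used=0 → run F
t=14: queue=[G] q_used=0 → run G
t=15: (idle)
t=16: (idle)
t=17: (idle)
t=18: (idle)
t=19: (idle)

completion order = A, C, F, G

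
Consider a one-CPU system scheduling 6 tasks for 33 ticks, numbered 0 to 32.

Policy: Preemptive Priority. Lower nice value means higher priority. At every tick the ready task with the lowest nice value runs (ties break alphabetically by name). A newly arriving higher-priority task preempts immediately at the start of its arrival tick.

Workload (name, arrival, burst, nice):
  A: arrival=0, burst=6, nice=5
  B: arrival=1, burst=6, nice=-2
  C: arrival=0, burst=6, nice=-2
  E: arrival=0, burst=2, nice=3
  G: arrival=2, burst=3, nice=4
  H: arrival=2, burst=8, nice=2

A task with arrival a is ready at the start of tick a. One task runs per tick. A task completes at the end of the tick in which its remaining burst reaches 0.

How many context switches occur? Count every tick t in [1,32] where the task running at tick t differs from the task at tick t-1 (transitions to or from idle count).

t=0: ready={A,C,E} → run C
t=1: ready={A,B,C,E} → run B
t=2: ready={A,B,C,E,G,H} → run B
t=3: ready={A,B,C,E,G,H} → run B
t=4: ready={A,B,C,E,G,H} → run B
t=5: ready={A,B,C,E,G,H} → run B
t=6: ready={A,B,C,E,G,H} → run B
t=7: ready={A,C,E,G,H} → run C
t=8: ready={A,C,E,G,H} → run C
t=9: ready={A,C,E,G,H} → run C
t=10: ready={A,C,E,G,H} → run C
t=11: ready={A,C,E,G,H} → run C
t=12: ready={A,E,G,H} → run H
t=13: ready={A,E,G,H} → run H
t=14: ready={A,E,G,H} → run H
t=15: ready={A,E,G,H} → run H
t=16: ready={A,E,G,H} → run H
t=17: ready={A,E,G,H} → run H
t=18: ready={A,E,G,H} → run H
t=19: ready={A,E,G,H} → run H
t=20: ready={A,E,G} → run E
t=21: ready={A,E,G} → run E
t=22: ready={A,G} → run G
t=23: ready={A,G} → run G
t=24: ready={A,G} → run G
t=25: ready={A} → run A
t=26: ready={A} → run A
t=27: ready={A} → run A
t=28: ready={A} → run A
t=29: ready={A} → run A
t=30: ready={A} → run A
t=31: (idle)
t=32: (idle)

context switches = 7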